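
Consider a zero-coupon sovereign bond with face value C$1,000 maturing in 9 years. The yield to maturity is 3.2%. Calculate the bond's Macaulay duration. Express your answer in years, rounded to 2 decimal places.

9.00 years

A zero-coupon bond has a single cash flow at maturity, so its Macaulay duration equals its maturity: 9 years.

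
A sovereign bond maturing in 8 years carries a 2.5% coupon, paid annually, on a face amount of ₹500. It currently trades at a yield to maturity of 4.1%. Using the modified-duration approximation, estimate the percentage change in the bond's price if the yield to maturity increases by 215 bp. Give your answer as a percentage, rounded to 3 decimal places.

-15.084%

Periodic yield y = 0.041. Modified duration first:
  t   CF        PV=CF/(1+0.041)^t    t·PV
  1        12.50        12.0077        12.0077
  2        12.50        11.5348        23.0695
  3        12.50        11.0805        33.2414
  4        12.50        10.6441        42.5762
  5        12.50        10.2248        51.1242
  6        12.50         9.8221        58.9328
  7        12.50         9.4353        66.0470
  8       512.50       371.6105     2,972.8844
  Σ                    446.3598     3,259.8831
P = 446.3598; D_Mac = 7.30326 yrs; D_mod = 7.30326/(1+0.041) = 7.01562 yrs.
ΔP/P ≈ -D_mod · Δy = -7.01562 × (+0.0215) = -0.150836 = -15.0836%.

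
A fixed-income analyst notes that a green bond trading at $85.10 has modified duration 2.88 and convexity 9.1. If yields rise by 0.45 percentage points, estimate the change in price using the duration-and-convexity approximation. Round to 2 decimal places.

Duration effect: -D_mod·Δy = -2.88 × (+0.0045) = -0.012960
Convexity effect: ½·C·(Δy)² = 0.5 × 9.1 × (0.0045)² = +0.0000921375
ΔP/P ≈ -0.012960 + 0.0000921375 = -0.0128678625
ΔP ≈ 85.10 × (-0.0128678625) = -1.09505509875.

-$1.10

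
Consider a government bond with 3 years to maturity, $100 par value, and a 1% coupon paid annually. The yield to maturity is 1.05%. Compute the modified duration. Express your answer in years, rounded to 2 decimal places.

2.94 years

Periodic yield y = 0.0105. First find Macaulay duration:
  t   CF        PV=CF/(1+0.0105)^t    t·PV
  1         1.00         0.9896         0.9896
  2         1.00         0.9793         1.9587
  3       101.00        97.8842       293.6525
  Σ                     99.8531       296.6007
P = 99.8531; Macaulay duration = 296.6007 / 99.8531 = 2.97037 years.
Modified duration = D_Mac / (1 + y) = 2.97037 / 1.0105 = 2.93951 years.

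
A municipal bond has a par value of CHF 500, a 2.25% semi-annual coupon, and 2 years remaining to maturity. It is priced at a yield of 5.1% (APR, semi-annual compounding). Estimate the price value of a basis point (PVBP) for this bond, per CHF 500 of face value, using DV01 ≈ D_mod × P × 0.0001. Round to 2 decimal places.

Periodic yield y = 0.0255.
  t   CF        PV=CF/(1+0.0255)^t    t·PV
  1        5.625         5.4851         5.4851
  2        5.625         5.3487        10.6975
  3        5.625         5.2157        15.6472
  4      505.625       457.1786     1,828.7143
  Σ                    473.2282     1,860.5442
P = 473.2282; D_Mac = 3.93160 half-year periods = 1.96580 yrs; D_mod = 1.91692 yrs.
DV01 ≈ 1.91692 × 473.2282 × 0.0001 = 0.090714.

CHF 0.09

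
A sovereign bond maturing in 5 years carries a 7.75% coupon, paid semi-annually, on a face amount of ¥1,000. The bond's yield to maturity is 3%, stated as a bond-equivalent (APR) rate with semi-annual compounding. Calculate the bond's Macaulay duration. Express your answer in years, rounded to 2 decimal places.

4.32 years

Periodic yield y = 0.015. Discount each cash flow and weight by its period:
  t   CF        PV=CF/(1+0.015)^t    t·PV
  1        38.75        38.1773        38.1773
  2        38.75        37.6131        75.2263
  3        38.75        37.0573       111.1719
  4        38.75        36.5096       146.0386
  5        38.75        35.9701       179.8504
  6        38.75        35.4385       212.6311
  7        38.75        34.9148       244.4035
  8        38.75        34.3988       275.1904
  9        38.75        33.8904       305.0140
  10    1,038.75       895.0568     8,950.5684
  Σ                  1,219.0269    10,538.2719
Price P = Σ PV = 1,219.0269.
Macaulay duration = Σ(t·PV) / P = 10,538.2719 / 1,219.0269 = 8.64482 half-year periods.
In years: 8.64482 / 2 = 4.32241 years.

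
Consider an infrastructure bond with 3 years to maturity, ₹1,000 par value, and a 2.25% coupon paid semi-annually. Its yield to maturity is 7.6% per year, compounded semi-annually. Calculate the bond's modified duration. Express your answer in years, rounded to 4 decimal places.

Periodic yield y = 0.038. First find Macaulay duration:
  t   CF        PV=CF/(1+0.038)^t    t·PV
  1        11.25        10.8382        10.8382
  2        11.25        10.4414        20.8828
  3        11.25        10.0591        30.1774
  4        11.25         9.6909        38.7635
  5        11.25         9.3361        46.6805
  6     1,011.25       808.4896     4,850.9373
  Σ                    858.8552     4,998.2797
P = 858.8552; Macaulay duration = 4,998.2797 / 858.8552 = 5.81970 half-year periods = 2.90985 years.
Modified duration = D_Mac / (1 + y) = 2.90985 / 1.038 = 2.80332 years.

2.8033 years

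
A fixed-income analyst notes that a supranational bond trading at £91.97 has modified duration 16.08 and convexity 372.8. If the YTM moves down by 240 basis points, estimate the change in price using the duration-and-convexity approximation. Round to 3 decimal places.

Duration effect: -D_mod·Δy = -16.08 × (-0.024) = +0.385920
Convexity effect: ½·C·(Δy)² = 0.5 × 372.8 × (-0.024)² = +0.1073664
ΔP/P ≈ +0.385920 + 0.1073664 = +0.4932864
ΔP ≈ 91.97 × (+0.4932864) = +45.367550208.

+£45.368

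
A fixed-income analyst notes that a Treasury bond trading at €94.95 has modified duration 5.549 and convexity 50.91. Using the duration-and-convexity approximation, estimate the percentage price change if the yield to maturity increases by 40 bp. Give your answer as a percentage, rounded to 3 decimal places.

Duration effect: -D_mod·Δy = -5.549 × (+0.004) = -0.022196
Convexity effect: ½·C·(Δy)² = 0.5 × 50.91 × (0.004)² = +0.00040728
ΔP/P ≈ -0.022196 + 0.00040728 = -0.02178872
= -2.178872%.

-2.179%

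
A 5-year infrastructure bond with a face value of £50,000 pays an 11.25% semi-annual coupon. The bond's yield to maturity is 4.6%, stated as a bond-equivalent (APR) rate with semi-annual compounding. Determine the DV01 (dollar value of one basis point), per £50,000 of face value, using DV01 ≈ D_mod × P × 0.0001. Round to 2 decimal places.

£25.93

Periodic yield y = 0.023.
  t   CF        PV=CF/(1+0.023)^t    t·PV
  1     2,812.50     2,749.2669     2,749.2669
  2     2,812.50     2,687.4554     5,374.9108
  3     2,812.50     2,627.0336     7,881.1008
  4     2,812.50     2,567.9703    10,271.8812
  5     2,812.50     2,510.2349    12,551.1745
  6     2,812.50     2,453.7976    14,722.7853
  7     2,812.50     2,398.6291    16,790.4036
  8     2,812.50     2,344.7010    18,757.6077
  9     2,812.50     2,291.9853    20,627.8677
  10   52,812.50    42,070.7631   420,707.6307
  Σ                 64,701.8370   530,434.6291
P = 64,701.8370; D_Mac = 8.19814 half-year periods = 4.09907 yrs; D_mod = 4.00691 yrs.
DV01 ≈ 4.00691 × 64,701.8370 × 0.0001 = 25.925446.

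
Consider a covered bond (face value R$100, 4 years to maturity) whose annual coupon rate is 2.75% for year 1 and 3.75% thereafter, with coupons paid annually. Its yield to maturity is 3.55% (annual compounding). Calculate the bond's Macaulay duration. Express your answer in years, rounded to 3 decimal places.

3.816 years

Periodic yield y = 0.0355. Discount each cash flow and weight by its year:
  t   CF        PV=CF/(1+0.0355)^t    t·PV
  1         2.75         2.6557         2.6557
  2         3.75         3.4973         6.9946
  3         3.75         3.3774        10.1322
  4       103.75        90.2376       360.9505
  Σ                     99.7680       380.7330
Price P = Σ PV = 99.7680.
Macaulay duration = Σ(t·PV) / P = 380.7330 / 99.7680 = 3.81618 years.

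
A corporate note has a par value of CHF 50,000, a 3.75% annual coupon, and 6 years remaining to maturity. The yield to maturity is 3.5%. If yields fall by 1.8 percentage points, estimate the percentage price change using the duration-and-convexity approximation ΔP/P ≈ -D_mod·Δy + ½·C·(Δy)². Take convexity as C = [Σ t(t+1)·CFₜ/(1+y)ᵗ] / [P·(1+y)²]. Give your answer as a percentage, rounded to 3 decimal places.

+10.106%

With y = 0.035:
  t   CF        PV=CF/(1+0.035)^t    t·PV        t(t+1)·PV
  1     1,875.00     1,811.5942     1,811.5942       3,623.1884
  2     1,875.00     1,750.3326     3,500.6651      10,501.9954
  3     1,875.00     1,691.1426     5,073.4277      20,293.7109
  4     1,875.00     1,633.9542     6,535.8167      32,679.0835
  5     1,875.00     1,578.6997     7,893.4984      47,360.9906
  6    51,875.00    42,200.3459   253,202.0755   1,772,414.5288
  Σ                 50,666.0691   278,017.0777   1,886,873.4976
P = 50,666.0691; D_Mac = 5.48724 yrs; D_mod = 5.30168 yrs; C = 34.76521.
Duration effect: -5.30168 × (-0.018) = +0.095430
Convexity effect: 0.5 × 34.76521 × (-0.018)² = +0.0056320
ΔP/P ≈ +0.095430 + 0.0056320 = +0.101062 = +10.1062%.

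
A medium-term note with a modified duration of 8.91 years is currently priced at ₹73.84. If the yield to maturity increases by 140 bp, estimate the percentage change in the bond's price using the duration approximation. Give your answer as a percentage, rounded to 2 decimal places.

Duration approximation: ΔP/P ≈ -D_mod · Δy = -8.91 × (+0.014) = -0.124740.
As a percentage: -12.4740%.

-12.47%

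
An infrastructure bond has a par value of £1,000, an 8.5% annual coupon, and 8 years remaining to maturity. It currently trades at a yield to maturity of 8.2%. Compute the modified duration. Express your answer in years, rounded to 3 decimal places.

Periodic yield y = 0.082. First find Macaulay duration:
  t   CF        PV=CF/(1+0.082)^t    t·PV
  1        85.00        78.5582        78.5582
  2        85.00        72.6046       145.2093
  3        85.00        67.1023       201.3068
  4        85.00        62.0169       248.0675
  5        85.00        57.3169       286.5845
  6        85.00        52.9731       317.8386
  7        85.00        48.9585       342.7095
  8     1,085.00       577.5793     4,620.6347
  Σ                  1,017.1098     6,240.9091
P = 1,017.1098; Macaulay duration = 6,240.9091 / 1,017.1098 = 6.13592 years.
Modified duration = D_Mac / (1 + y) = 6.13592 / 1.082 = 5.67091 years.

5.671 years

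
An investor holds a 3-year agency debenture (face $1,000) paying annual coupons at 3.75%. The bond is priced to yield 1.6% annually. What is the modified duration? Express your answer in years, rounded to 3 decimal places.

2.851 years

Periodic yield y = 0.016. First find Macaulay duration:
  t   CF        PV=CF/(1+0.016)^t    t·PV
  1        37.50        36.9094        36.9094
  2        37.50        36.3282        72.6564
  3     1,037.50       989.2521     2,967.7563
  Σ                  1,062.4897     3,077.3221
P = 1,062.4897; Macaulay duration = 3,077.3221 / 1,062.4897 = 2.89633 years.
Modified duration = D_Mac / (1 + y) = 2.89633 / 1.016 = 2.85072 years.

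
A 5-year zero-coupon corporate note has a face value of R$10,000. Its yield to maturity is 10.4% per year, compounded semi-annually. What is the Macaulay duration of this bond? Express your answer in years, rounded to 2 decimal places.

A zero-coupon bond has a single cash flow at maturity, so its Macaulay duration equals its maturity: 5 years.
(Equivalently: 10 semi-annual periods ÷ 2 = 5 years.)

5.00 years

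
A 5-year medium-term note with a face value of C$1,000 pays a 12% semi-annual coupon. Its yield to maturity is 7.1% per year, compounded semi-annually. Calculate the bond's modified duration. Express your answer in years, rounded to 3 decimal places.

3.872 years

Periodic yield y = 0.0355. First find Macaulay duration:
  t   CF        PV=CF/(1+0.0355)^t    t·PV
  1        60.00        57.9430        57.9430
  2        60.00        55.9566       111.9131
  3        60.00        54.0382       162.1146
  4        60.00        52.1856       208.7425
  5        60.00        50.3965       251.9827
  6        60.00        48.6688       292.0128
  7        60.00        47.0003       329.0020
  8        60.00        45.3890       363.1118
  9        60.00        43.8329       394.4962
  10    1,060.00       747.8334     7,478.3336
  Σ                  1,203.2443     9,649.6524
P = 1,203.2443; Macaulay duration = 9,649.6524 / 1,203.2443 = 8.01970 half-year periods = 4.00985 years.
Modified duration = D_Mac / (1 + y) = 4.00985 / 1.0355 = 3.87238 years.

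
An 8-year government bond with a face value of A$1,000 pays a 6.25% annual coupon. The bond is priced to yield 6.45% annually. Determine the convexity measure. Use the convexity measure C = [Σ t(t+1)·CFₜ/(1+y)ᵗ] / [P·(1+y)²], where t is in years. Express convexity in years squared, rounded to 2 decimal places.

With y = 0.0645:
  t   CF        PV=CF/(1+0.0645)^t    t·PV        t(t+1)·PV
  1        62.50        58.7130        58.7130         117.4260
  2        62.50        55.1555       110.3110         330.9329
  3        62.50        51.8135       155.4405         621.7621
  4        62.50        48.6740       194.6961         973.4807
  5        62.50        45.7248       228.6239       1,371.7436
  6        62.50        42.9542       257.7254       1,804.0780
  7        62.50        40.3516       282.4609       2,259.6875
  8     1,062.50       644.4120     5,155.2959      46,397.6633
  Σ                    987.7986     6,443.2669      53,876.7742
P = 987.7986.
Convexity = Σ t(t+1)·PV / [P·(1+y)²] = 53,876.7742 / (987.7986 × 1.133160) = 48.13288.

48.13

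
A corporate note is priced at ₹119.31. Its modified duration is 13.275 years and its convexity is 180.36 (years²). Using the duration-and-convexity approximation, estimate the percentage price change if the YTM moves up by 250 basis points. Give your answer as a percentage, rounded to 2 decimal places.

-27.55%

Duration effect: -D_mod·Δy = -13.275 × (+0.025) = -0.331875
Convexity effect: ½·C·(Δy)² = 0.5 × 180.36 × (0.025)² = +0.0563625
ΔP/P ≈ -0.331875 + 0.0563625 = -0.2755125
= -27.55125%.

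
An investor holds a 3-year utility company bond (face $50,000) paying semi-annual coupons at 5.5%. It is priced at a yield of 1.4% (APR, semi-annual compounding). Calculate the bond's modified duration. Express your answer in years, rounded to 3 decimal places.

2.799 years

Periodic yield y = 0.007. First find Macaulay duration:
  t   CF        PV=CF/(1+0.007)^t    t·PV
  1     1,375.00     1,365.4419     1,365.4419
  2     1,375.00     1,355.9503     2,711.9005
  3     1,375.00     1,346.5246     4,039.5737
  4     1,375.00     1,337.1644     5,348.6577
  5     1,375.00     1,327.8693     6,639.3467
  6    51,375.00    49,269.1434   295,614.8603
  Σ                 56,002.0939   315,719.7810
P = 56,002.0939; Macaulay duration = 315,719.7810 / 56,002.0939 = 5.63764 half-year periods = 2.81882 years.
Modified duration = D_Mac / (1 + y) = 2.81882 / 1.007 = 2.79923 years.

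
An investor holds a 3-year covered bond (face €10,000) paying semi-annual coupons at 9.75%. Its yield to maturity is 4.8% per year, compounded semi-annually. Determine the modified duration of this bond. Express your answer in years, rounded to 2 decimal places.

2.63 years

Periodic yield y = 0.024. First find Macaulay duration:
  t   CF        PV=CF/(1+0.024)^t    t·PV
  1       487.50       476.0742       476.0742
  2       487.50       464.9162       929.8325
  3       487.50       454.0198     1,362.0593
  4       487.50       443.3787     1,773.5147
  5       487.50       432.9870     2,164.9349
  6    10,487.50     9,096.4562    54,578.7374
  Σ                 11,367.8321    61,285.1529
P = 11,367.8321; Macaulay duration = 61,285.1529 / 11,367.8321 = 5.39110 half-year periods = 2.69555 years.
Modified duration = D_Mac / (1 + y) = 2.69555 / 1.024 = 2.63237 years.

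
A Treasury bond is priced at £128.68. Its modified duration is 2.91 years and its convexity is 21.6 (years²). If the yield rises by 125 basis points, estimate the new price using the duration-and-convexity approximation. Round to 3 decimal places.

£124.216

Duration effect: -D_mod·Δy = -2.91 × (+0.0125) = -0.036375
Convexity effect: ½·C·(Δy)² = 0.5 × 21.6 × (0.0125)² = +0.0016875
ΔP/P ≈ -0.036375 + 0.0016875 = -0.0346875
New price ≈ 128.68 × (1 - 0.0346875) = 124.2164125.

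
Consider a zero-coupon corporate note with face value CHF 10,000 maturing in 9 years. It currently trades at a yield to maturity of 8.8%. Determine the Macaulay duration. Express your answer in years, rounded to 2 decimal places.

9.00 years

A zero-coupon bond has a single cash flow at maturity, so its Macaulay duration equals its maturity: 9 years.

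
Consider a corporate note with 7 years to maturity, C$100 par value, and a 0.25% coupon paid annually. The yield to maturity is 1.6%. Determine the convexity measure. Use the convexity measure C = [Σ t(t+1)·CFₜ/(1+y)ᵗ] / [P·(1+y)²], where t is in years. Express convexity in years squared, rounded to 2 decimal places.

With y = 0.016:
  t   CF        PV=CF/(1+0.016)^t    t·PV        t(t+1)·PV
  1         0.25         0.2461         0.2461           0.4921
  2         0.25         0.2422         0.4844           1.4531
  3         0.25         0.2384         0.7151           2.8605
  4         0.25         0.2346         0.9385           4.6924
  5         0.25         0.2309         1.1546           6.9278
  6         0.25         0.2273         1.3637           9.5461
  7       100.25        89.7074       627.9520       5,023.6162
  Σ                     91.1269       632.8544       5,049.5882
P = 91.1269.
Convexity = Σ t(t+1)·PV / [P·(1+y)²] = 5,049.5882 / (91.1269 × 1.032256) = 53.68117.

53.68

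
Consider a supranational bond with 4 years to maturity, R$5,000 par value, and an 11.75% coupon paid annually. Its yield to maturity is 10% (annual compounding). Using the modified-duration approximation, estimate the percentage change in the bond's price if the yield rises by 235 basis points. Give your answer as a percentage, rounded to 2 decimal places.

Periodic yield y = 0.1. Modified duration first:
  t   CF        PV=CF/(1+0.1)^t    t·PV
  1       587.50       534.0909       534.0909
  2       587.50       485.5372       971.0744
  3       587.50       441.3974     1,324.1923
  4     5,587.50     3,816.3377    15,265.3507
  Σ                  5,277.3632    18,094.7084
P = 5,277.3632; D_Mac = 3.42874 yrs; D_mod = 3.42874/(1+0.1) = 3.11704 yrs.
ΔP/P ≈ -D_mod · Δy = -3.11704 × (+0.0235) = -0.073250 = -7.3250%.

-7.33%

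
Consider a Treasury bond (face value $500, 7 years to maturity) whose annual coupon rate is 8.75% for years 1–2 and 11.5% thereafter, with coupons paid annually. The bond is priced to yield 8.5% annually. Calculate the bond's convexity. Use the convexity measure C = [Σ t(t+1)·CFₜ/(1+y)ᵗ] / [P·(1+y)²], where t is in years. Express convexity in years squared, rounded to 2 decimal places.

With y = 0.085:
  t   CF        PV=CF/(1+0.085)^t    t·PV        t(t+1)·PV
  1        43.75        40.3226        40.3226          80.6452
  2        43.75        37.1637        74.3273         222.9820
  3        57.50        45.0172       135.0516         540.2066
  4        57.50        41.4905       165.9621         829.8104
  5        57.50        38.2401       191.2006       1,147.2034
  6        57.50        35.2443       211.4661       1,480.2624
  7       557.50       314.9464     2,204.6251      17,637.0007
  Σ                    552.4249     3,022.9553      21,938.1106
P = 552.4249.
Convexity = Σ t(t+1)·PV / [P·(1+y)²] = 21,938.1106 / (552.4249 × 1.177225) = 33.73390.

33.73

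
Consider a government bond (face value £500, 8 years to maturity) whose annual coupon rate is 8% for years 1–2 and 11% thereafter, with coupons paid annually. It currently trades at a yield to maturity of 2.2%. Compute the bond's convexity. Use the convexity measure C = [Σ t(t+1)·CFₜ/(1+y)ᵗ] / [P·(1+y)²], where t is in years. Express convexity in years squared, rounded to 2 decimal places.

With y = 0.022:
  t   CF        PV=CF/(1+0.022)^t    t·PV        t(t+1)·PV
  1        40.00        39.1389        39.1389          78.2779
  2        40.00        38.2964        76.5928         229.7785
  3        55.00        51.5241       154.5722         618.2886
  4        55.00        50.4149       201.6597       1,008.2985
  5        55.00        49.3297       246.6484       1,479.8901
  6        55.00        48.2678       289.6067       2,027.2467
  7        55.00        47.2287       330.6012       2,644.8098
  8       555.00       466.3219     3,730.5752      33,575.1772
  Σ                    790.5224     5,069.3951      41,661.7673
P = 790.5224.
Convexity = Σ t(t+1)·PV / [P·(1+y)²] = 41,661.7673 / (790.5224 × 1.044484) = 50.45703.

50.46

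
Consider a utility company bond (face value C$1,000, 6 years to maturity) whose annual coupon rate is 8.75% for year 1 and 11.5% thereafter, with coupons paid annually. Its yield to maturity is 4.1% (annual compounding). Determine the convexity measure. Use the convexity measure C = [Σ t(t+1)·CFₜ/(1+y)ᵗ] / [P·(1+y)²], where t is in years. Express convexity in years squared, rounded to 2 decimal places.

With y = 0.041:
  t   CF        PV=CF/(1+0.041)^t    t·PV        t(t+1)·PV
  1        87.50        84.0538        84.0538         168.1076
  2       115.00       106.1198       212.2396         636.7187
  3       115.00       101.9402       305.8207       1,223.2829
  4       115.00        97.9253       391.7012       1,958.5061
  5       115.00        94.0685       470.3425       2,822.0548
  6     1,115.00       876.1339     5,256.8035      36,797.6243
  Σ                  1,360.2415     6,720.9612      43,606.2944
P = 1,360.2415.
Convexity = Σ t(t+1)·PV / [P·(1+y)²] = 43,606.2944 / (1,360.2415 × 1.083681) = 29.58228.

29.58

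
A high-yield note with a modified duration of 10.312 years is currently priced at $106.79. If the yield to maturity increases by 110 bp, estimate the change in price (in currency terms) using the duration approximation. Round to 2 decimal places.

-$12.11

Duration approximation: ΔP/P ≈ -D_mod · Δy = -10.312 × (+0.011) = -0.113432.
ΔP ≈ 106.79 × (-0.113432) = -12.11340328.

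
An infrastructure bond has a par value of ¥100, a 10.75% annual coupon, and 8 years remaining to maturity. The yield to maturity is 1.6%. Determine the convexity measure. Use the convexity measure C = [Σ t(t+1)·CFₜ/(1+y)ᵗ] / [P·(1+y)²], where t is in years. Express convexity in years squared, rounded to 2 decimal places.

49.98

With y = 0.016:
  t   CF        PV=CF/(1+0.016)^t    t·PV        t(t+1)·PV
  1        10.75        10.5807        10.5807          21.1614
  2        10.75        10.4141        20.8282          62.4845
  3        10.75        10.2501        30.7502         123.0010
  4        10.75        10.0887        40.3547         201.7733
  5        10.75         9.9298        49.6489         297.8936
  6        10.75         9.7734        58.6405         410.4833
  7        10.75         9.6195        67.3365         538.6920
  8       110.75        97.5425       780.3403       7,023.0631
  Σ                    168.1988     1,058.4800       8,678.5522
P = 168.1988.
Convexity = Σ t(t+1)·PV / [P·(1+y)²] = 8,678.5522 / (168.1988 × 1.032256) = 49.98469.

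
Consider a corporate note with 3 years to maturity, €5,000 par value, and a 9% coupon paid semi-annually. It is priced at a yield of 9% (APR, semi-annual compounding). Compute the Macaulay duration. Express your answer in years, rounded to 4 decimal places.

Periodic yield y = 0.045. Discount each cash flow and weight by its period:
  t   CF        PV=CF/(1+0.045)^t    t·PV
  1       225.00       215.3110       215.3110
  2       225.00       206.0392       412.0785
  3       225.00       197.1667       591.5002
  4       225.00       188.6763       754.7052
  5       225.00       180.5515       902.7574
  6     5,225.00     4,012.2552    24,073.5314
  Σ                  5,000.0000    26,949.8837
Price P = Σ PV = 5,000.0000.
Macaulay duration = Σ(t·PV) / P = 26,949.8837 / 5,000.0000 = 5.38998 half-year periods.
In years: 5.38998 / 2 = 2.69499 years.

2.6950 years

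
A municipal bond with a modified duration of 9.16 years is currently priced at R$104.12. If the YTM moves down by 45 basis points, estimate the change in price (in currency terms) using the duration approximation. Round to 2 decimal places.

Duration approximation: ΔP/P ≈ -D_mod · Δy = -9.16 × (-0.0045) = +0.041220.
ΔP ≈ 104.12 × (+0.041220) = +4.2918264.

+R$4.29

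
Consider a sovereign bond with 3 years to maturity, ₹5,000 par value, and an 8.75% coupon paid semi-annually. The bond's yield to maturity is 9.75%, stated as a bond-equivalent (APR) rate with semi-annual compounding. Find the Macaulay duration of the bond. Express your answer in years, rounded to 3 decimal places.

Periodic yield y = 0.04875. Discount each cash flow and weight by its period:
  t   CF        PV=CF/(1+0.04875)^t    t·PV
  1       218.75       208.5816       208.5816
  2       218.75       198.8860       397.7719
  3       218.75       189.6410       568.9229
  4       218.75       180.8257       723.3028
  5       218.75       172.4202       862.1011
  6     5,218.75     3,922.2444    23,533.4663
  Σ                  4,872.5989    26,294.1466
Price P = Σ PV = 4,872.5989.
Macaulay duration = Σ(t·PV) / P = 26,294.1466 / 4,872.5989 = 5.39633 half-year periods.
In years: 5.39633 / 2 = 2.69816 years.

2.698 years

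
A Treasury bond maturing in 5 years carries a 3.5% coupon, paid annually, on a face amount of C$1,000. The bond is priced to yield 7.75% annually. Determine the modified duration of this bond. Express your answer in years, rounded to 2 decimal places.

Periodic yield y = 0.0775. First find Macaulay duration:
  t   CF        PV=CF/(1+0.0775)^t    t·PV
  1        35.00        32.4826        32.4826
  2        35.00        30.1463        60.2925
  3        35.00        27.9780        83.9339
  4        35.00        25.9656       103.8625
  5     1,035.00       712.6134     3,563.0668
  Σ                    829.1858     3,843.6383
P = 829.1858; Macaulay duration = 3,843.6383 / 829.1858 = 4.63544 years.
Modified duration = D_Mac / (1 + y) = 4.63544 / 1.0775 = 4.30203 years.

4.30 years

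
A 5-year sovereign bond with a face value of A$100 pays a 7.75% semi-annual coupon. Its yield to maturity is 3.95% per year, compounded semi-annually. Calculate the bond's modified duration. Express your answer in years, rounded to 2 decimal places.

4.22 years

Periodic yield y = 0.01975. First find Macaulay duration:
  t   CF        PV=CF/(1+0.01975)^t    t·PV
  1        3.875         3.8000         3.8000
  2        3.875         3.7264         7.4527
  3        3.875         3.6542        10.9626
  4        3.875         3.5834        14.3337
  5        3.875         3.5140        17.5701
  6        3.875         3.4460        20.6757
  7        3.875         3.3792        23.6545
  8        3.875         3.3138        26.5101
  9        3.875         3.2496        29.2463
  10     103.875        85.4228       854.2282
  Σ                    117.0893     1,008.4338
P = 117.0893; Macaulay duration = 1,008.4338 / 117.0893 = 8.61252 half-year periods = 4.30626 years.
Modified duration = D_Mac / (1 + y) = 4.30626 / 1.01975 = 4.22286 years.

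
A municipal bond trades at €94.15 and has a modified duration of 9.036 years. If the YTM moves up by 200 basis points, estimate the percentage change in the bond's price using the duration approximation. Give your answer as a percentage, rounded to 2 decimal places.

Duration approximation: ΔP/P ≈ -D_mod · Δy = -9.036 × (+0.02) = -0.180720.
As a percentage: -18.0720%.

-18.07%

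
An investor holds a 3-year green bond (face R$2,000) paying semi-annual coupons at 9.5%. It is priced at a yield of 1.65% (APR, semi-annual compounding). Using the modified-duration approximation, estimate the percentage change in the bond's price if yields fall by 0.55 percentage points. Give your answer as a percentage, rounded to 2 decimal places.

Periodic yield y = 0.00825. Modified duration first:
  t   CF        PV=CF/(1+0.00825)^t    t·PV
  1        95.00        94.2227        94.2227
  2        95.00        93.4517       186.9034
  3        95.00        92.6870       278.0611
  4        95.00        91.9286       367.7144
  5        95.00        91.1764       455.8820
  6     2,095.00     1,994.2272    11,965.3634
  Σ                  2,457.6936    13,348.1469
P = 2,457.6936; D_Mac = 5.43117 half-year periods = 2.71558 yrs; D_mod = 2.71558/(1+0.00825) = 2.69336 yrs.
ΔP/P ≈ -D_mod · Δy = -2.69336 × (-0.0055) = +0.014814 = +1.4814%.

+1.48%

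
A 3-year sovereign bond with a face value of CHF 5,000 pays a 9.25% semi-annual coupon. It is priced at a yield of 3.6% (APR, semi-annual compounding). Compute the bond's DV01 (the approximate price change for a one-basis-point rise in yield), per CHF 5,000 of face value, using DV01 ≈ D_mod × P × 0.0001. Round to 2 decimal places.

Periodic yield y = 0.018.
  t   CF        PV=CF/(1+0.018)^t    t·PV
  1       231.25       227.1611       227.1611
  2       231.25       223.1445       446.2890
  3       231.25       219.1989       657.5968
  4       231.25       215.3231       861.2924
  5       231.25       211.5158     1,057.5791
  6     5,231.25     4,700.2267    28,201.3603
  Σ                  5,796.5702    31,451.2787
P = 5,796.5702; D_Mac = 5.42584 half-year periods = 2.71292 yrs; D_mod = 2.66495 yrs.
DV01 ≈ 2.66495 × 5,796.5702 × 0.0001 = 1.544758.

CHF 1.54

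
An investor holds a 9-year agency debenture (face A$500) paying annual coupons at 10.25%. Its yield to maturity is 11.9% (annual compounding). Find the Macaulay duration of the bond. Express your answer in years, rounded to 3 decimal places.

Periodic yield y = 0.119. Discount each cash flow and weight by its year:
  t   CF        PV=CF/(1+0.119)^t    t·PV
  1        51.25        45.7998        45.7998
  2        51.25        40.9292        81.8585
  3        51.25        36.5766       109.7299
  4        51.25        32.6869       130.7475
  5        51.25        29.2108       146.0540
  6        51.25        26.1044       156.6263
  7        51.25        23.3283       163.2982
  8        51.25        20.8475       166.7797
  9       551.25       200.3908     1,803.5174
  Σ                    455.8743     2,804.4112
Price P = Σ PV = 455.8743.
Macaulay duration = Σ(t·PV) / P = 2,804.4112 / 455.8743 = 6.15172 years.

6.152 years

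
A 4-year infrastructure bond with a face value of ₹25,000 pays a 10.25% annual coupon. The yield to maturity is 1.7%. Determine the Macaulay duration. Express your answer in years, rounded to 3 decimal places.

Periodic yield y = 0.017. Discount each cash flow and weight by its year:
  t   CF        PV=CF/(1+0.017)^t    t·PV
  1     2,562.50     2,519.6657     2,519.6657
  2     2,562.50     2,477.5474     4,955.0948
  3     2,562.50     2,436.1331     7,308.3993
  4    27,562.50    25,765.2758   103,061.1031
  Σ                 33,198.6219   117,844.2629
Price P = Σ PV = 33,198.6219.
Macaulay duration = Σ(t·PV) / P = 117,844.2629 / 33,198.6219 = 3.54967 years.

3.550 years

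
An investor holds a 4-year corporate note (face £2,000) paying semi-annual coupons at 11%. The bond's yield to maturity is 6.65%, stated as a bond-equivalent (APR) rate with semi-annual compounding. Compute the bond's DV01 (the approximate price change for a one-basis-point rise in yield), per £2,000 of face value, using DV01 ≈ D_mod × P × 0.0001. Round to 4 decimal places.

£0.7555

Periodic yield y = 0.03325.
  t   CF        PV=CF/(1+0.03325)^t    t·PV
  1       110.00       106.4602       106.4602
  2       110.00       103.0343       206.0686
  3       110.00        99.7187       299.1560
  4       110.00        96.5097       386.0389
  5       110.00        93.4040       467.0202
  6       110.00        90.3983       542.3897
  7       110.00        87.4893       612.4249
  8     2,110.00     1,624.1986    12,993.5892
  Σ                  2,301.2131    15,613.1476
P = 2,301.2131; D_Mac = 6.78475 half-year periods = 3.39237 yrs; D_mod = 3.28321 yrs.
DV01 ≈ 3.28321 × 2,301.2131 × 0.0001 = 0.755536.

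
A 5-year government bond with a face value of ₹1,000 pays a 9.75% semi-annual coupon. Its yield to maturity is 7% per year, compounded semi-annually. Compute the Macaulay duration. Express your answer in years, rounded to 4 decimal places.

Periodic yield y = 0.035. Discount each cash flow and weight by its period:
  t   CF        PV=CF/(1+0.035)^t    t·PV
  1        48.75        47.1014        47.1014
  2        48.75        45.5086        91.0173
  3        48.75        43.9697       131.9091
  4        48.75        42.4828       169.9312
  5        48.75        41.0462       205.2310
  6        48.75        39.6582       237.9489
  7        48.75        38.3171       268.2194
  8        48.75        37.0213       296.1705
  9        48.75        35.7694       321.9245
  10    1,048.75       743.4786     7,434.7861
  Σ                  1,114.3533     9,204.2394
Price P = Σ PV = 1,114.3533.
Macaulay duration = Σ(t·PV) / P = 9,204.2394 / 1,114.3533 = 8.25971 half-year periods.
In years: 8.25971 / 2 = 4.12986 years.

4.1299 years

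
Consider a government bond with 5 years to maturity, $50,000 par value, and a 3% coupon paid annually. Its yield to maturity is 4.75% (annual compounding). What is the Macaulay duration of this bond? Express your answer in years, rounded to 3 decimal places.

Periodic yield y = 0.0475. Discount each cash flow and weight by its year:
  t   CF        PV=CF/(1+0.0475)^t    t·PV
  1     1,500.00     1,431.9809     1,431.9809
  2     1,500.00     1,367.0462     2,734.0924
  3     1,500.00     1,305.0560     3,915.1681
  4     1,500.00     1,245.8769     4,983.5076
  5    51,500.00    40,835.4241   204,177.1207
  Σ                 46,185.3842   217,241.8698
Price P = Σ PV = 46,185.3842.
Macaulay duration = Σ(t·PV) / P = 217,241.8698 / 46,185.3842 = 4.70369 years.

4.704 years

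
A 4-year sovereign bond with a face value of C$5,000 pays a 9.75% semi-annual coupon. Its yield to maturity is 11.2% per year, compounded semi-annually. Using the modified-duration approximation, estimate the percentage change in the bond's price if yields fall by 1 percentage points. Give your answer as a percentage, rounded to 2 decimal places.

Periodic yield y = 0.056. Modified duration first:
  t   CF        PV=CF/(1+0.056)^t    t·PV
  1       243.75       230.8239       230.8239
  2       243.75       218.5832       437.1664
  3       243.75       206.9917       620.9750
  4       243.75       196.0148       784.0594
  5       243.75       185.6201       928.1006
  6       243.75       175.7766     1,054.6597
  7       243.75       166.4551     1,165.1859
  8     5,243.75     3,391.0222    27,128.1776
  Σ                  4,771.2876    32,349.1485
P = 4,771.2876; D_Mac = 6.77996 half-year periods = 3.38998 yrs; D_mod = 3.38998/(1+0.056) = 3.21021 yrs.
ΔP/P ≈ -D_mod · Δy = -3.21021 × (-0.01) = +0.032102 = +3.2102%.

+3.21%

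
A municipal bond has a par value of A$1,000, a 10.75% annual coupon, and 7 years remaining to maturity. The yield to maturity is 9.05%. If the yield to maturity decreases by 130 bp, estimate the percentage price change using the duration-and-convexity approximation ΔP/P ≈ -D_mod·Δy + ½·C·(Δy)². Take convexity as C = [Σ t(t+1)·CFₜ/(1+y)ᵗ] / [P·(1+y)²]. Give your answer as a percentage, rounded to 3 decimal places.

+6.635%

With y = 0.0905:
  t   CF        PV=CF/(1+0.0905)^t    t·PV        t(t+1)·PV
  1       107.50        98.5786        98.5786         197.1573
  2       107.50        90.3976       180.7953         542.3859
  3       107.50        82.8956       248.6868         994.7471
  4       107.50        76.0161       304.0645       1,520.3227
  5       107.50        69.7076       348.5380       2,091.2279
  6       107.50        63.9226       383.5356       2,684.7493
  7     1,107.50       603.8986     4,227.2904      33,818.3234
  Σ                  1,085.4168     5,791.4893      41,848.9136
P = 1,085.4168; D_Mac = 5.33573 yrs; D_mod = 4.89292 yrs; C = 32.42174.
Duration effect: -4.89292 × (-0.013) = +0.063608
Convexity effect: 0.5 × 32.42174 × (-0.013)² = +0.0027396
ΔP/P ≈ +0.063608 + 0.0027396 = +0.066348 = +6.6348%.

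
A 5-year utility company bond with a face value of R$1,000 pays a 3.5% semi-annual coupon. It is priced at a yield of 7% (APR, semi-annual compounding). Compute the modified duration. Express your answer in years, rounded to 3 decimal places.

4.437 years

Periodic yield y = 0.035. First find Macaulay duration:
  t   CF        PV=CF/(1+0.035)^t    t·PV
  1        17.50        16.9082        16.9082
  2        17.50        16.3364        32.6729
  3        17.50        15.7840        47.3520
  4        17.50        15.2502        61.0010
  5        17.50        14.7345        73.6727
  6        17.50        14.2363        85.4176
  7        17.50        13.7548        96.2839
  8        17.50        13.2897       106.3176
  9        17.50        12.8403       115.5626
  10    1,017.50       721.3249     7,213.2489
  Σ                    854.4594     7,848.4373
P = 854.4594; Macaulay duration = 7,848.4373 / 854.4594 = 9.18527 half-year periods = 4.59263 years.
Modified duration = D_Mac / (1 + y) = 4.59263 / 1.035 = 4.43733 years.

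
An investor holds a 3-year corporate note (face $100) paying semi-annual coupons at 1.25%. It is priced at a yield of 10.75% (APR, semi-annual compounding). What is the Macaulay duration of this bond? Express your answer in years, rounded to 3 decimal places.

2.945 years

Periodic yield y = 0.05375. Discount each cash flow and weight by its period:
  t   CF        PV=CF/(1+0.05375)^t    t·PV
  1        0.625         0.5931         0.5931
  2        0.625         0.5629         1.1257
  3        0.625         0.5342         1.6025
  4        0.625         0.5069         2.0276
  5        0.625         0.4811         2.4053
  6      100.625        73.4988       440.9929
  Σ                     76.1769       448.7471
Price P = Σ PV = 76.1769.
Macaulay duration = Σ(t·PV) / P = 448.7471 / 76.1769 = 5.89085 half-year periods.
In years: 5.89085 / 2 = 2.94543 years.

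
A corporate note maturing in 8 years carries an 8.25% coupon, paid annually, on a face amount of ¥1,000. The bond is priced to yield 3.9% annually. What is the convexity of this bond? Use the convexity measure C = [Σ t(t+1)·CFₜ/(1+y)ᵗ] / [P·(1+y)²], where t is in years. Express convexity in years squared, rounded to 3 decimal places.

With y = 0.039:
  t   CF        PV=CF/(1+0.039)^t    t·PV        t(t+1)·PV
  1        82.50        79.4033        79.4033         158.8065
  2        82.50        76.4228       152.8456         458.5367
  3        82.50        73.5542       220.6625         882.6501
  4        82.50        70.7932       283.1729       1,415.8647
  5        82.50        68.1359       340.6797       2,044.0780
  6        82.50        65.5784       393.4703       2,754.2918
  7        82.50        63.1168       441.8177       3,534.5420
  8     1,082.50       797.0830     6,376.6637      57,389.9731
  Σ                  1,294.0876     8,288.7156      68,638.7429
P = 1,294.0876.
Convexity = Σ t(t+1)·PV / [P·(1+y)²] = 68,638.7429 / (1,294.0876 × 1.079521) = 49.13315.

49.133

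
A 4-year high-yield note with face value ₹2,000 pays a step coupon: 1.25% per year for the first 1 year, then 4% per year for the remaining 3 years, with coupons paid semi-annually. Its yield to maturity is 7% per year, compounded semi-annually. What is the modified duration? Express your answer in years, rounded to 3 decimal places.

Periodic yield y = 0.035. First find Macaulay duration:
  t   CF        PV=CF/(1+0.035)^t    t·PV
  1        12.50        12.0773        12.0773
  2        12.50        11.6689        23.3378
  3        40.00        36.0777       108.2331
  4        40.00        34.8577       139.4308
  5        40.00        33.6789       168.3946
  6        40.00        32.5400       195.2402
  7        40.00        31.4396       220.0775
  8     2,040.00     1,549.1996    12,393.5966
  Σ                  1,741.5397    13,260.3878
P = 1,741.5397; Macaulay duration = 13,260.3878 / 1,741.5397 = 7.61417 half-year periods = 3.80709 years.
Modified duration = D_Mac / (1 + y) = 3.80709 / 1.035 = 3.67835 years.

3.678 years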